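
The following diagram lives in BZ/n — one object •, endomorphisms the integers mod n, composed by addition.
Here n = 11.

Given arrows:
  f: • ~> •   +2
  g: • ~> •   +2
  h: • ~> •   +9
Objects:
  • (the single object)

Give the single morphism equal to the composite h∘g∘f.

Answer: +2

Trace:
  0 +2≡2 +2≡4 +9≡2  (mod 11)
⟦path⟧: +2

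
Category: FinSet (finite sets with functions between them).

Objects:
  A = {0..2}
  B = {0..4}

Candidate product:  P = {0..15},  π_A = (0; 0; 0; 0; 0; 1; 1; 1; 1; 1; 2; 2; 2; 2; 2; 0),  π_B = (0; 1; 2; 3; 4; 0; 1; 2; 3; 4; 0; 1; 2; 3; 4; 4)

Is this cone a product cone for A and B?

|A|·|B| = 3·5 = 15;  |P| = 16
  → cardinalities differ; no bijection possible.

Answer: NOT A VALID PRODUCT — |P|=16 ≠ |A|·|B|=15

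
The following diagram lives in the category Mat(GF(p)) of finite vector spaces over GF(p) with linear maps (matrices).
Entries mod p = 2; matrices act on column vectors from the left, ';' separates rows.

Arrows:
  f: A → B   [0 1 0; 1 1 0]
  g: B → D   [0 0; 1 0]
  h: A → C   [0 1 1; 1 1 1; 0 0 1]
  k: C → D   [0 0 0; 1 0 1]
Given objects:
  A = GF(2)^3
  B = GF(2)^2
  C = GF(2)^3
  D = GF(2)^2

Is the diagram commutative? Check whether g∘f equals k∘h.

1) trace f;g:
  e0=[1,0,0] f→[0,1] g→[0,0]
  e1=[0,1,0] f→[1,1] g→[0,1]
  e2=[0,0,1] f→[0,0] g→[0,0]
  result₁ = [0 0 0; 0 1 0]
2) trace h;k:
  e0=[1,0,0] h→[0,1,0] k→[0,0]
  e1=[0,1,0] h→[1,1,0] k→[0,1]
  e2=[0,0,1] h→[1,1,1] k→[0,0]
  result₂ = [0 0 0; 0 1 0]
Equal? same morphism ✓

Answer: COMMUTES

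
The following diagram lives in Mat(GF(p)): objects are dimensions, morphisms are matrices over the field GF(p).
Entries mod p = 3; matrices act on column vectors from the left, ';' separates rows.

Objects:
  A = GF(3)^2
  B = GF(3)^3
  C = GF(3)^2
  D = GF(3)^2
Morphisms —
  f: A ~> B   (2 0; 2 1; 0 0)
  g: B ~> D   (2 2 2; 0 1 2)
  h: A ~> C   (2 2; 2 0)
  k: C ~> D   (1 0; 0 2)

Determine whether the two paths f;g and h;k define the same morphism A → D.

Path 1 = f;g:
  e0=[1,0] f~>[2,2,0] g~>[2,2]
  e1=[0,1] f~>[0,1,0] g~>[2,1]
  ⟦path⟧₁ = (2 2; 2 1)
Path 2 = h;k:
  e0=[1,0] h~>[2,2] k~>[2,1]
  e1=[0,1] h~>[2,0] k~>[2,0]
  ⟦path⟧₂ = (2 2; 1 0)
Equal? distinct morphisms ✗

Answer: DOES NOT COMMUTE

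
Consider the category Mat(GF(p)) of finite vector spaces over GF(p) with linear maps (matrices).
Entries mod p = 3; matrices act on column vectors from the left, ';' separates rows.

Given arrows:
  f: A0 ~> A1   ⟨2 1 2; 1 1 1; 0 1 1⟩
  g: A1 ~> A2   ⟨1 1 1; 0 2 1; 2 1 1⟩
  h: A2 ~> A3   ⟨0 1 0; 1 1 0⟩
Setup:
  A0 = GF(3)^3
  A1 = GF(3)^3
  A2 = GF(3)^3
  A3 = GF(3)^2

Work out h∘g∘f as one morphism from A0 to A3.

  e0=[1,0,0] f~>[2,1,0] g~>[0,2,2] h~>[2,2]
  e1=[0,1,0] f~>[1,1,1] g~>[0,0,1] h~>[0,0]
  e2=[0,0,1] f~>[2,1,1] g~>[1,0,0] h~>[0,1]
⟦path⟧: ⟨2 0 0; 2 0 1⟩

Answer: ⟨2 0 0; 2 0 1⟩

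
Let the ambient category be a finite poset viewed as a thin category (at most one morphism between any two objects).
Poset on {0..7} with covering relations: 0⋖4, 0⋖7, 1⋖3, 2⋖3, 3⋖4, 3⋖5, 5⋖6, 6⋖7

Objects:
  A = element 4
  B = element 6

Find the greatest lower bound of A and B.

Answer: A∧B = 3

Trace:
{x : x<=A ∧ x<=B} = {1,2,3}  (A=4, B=6)
  1 <= 3
  2 <= 3
  3 <= 3
glb = 3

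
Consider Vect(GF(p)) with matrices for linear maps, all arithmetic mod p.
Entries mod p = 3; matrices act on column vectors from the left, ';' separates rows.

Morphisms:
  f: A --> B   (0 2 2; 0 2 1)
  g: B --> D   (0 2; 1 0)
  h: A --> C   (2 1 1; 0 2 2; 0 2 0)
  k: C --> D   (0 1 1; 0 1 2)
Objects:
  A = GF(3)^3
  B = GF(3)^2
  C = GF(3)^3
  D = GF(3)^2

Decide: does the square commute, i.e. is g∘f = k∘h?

Answer: DOES NOT COMMUTE

Derivation:
Path 1 = f;g:
  e0=[1,0,0] f-->[0,0] g-->[0,0]
  e1=[0,1,0] f-->[2,2] g-->[1,2]
  e2=[0,0,1] f-->[2,1] g-->[2,2]
  result₁ = (0 1 2; 0 2 2)
Path 2 = h;k:
  e0=[1,0,0] h-->[2,0,0] k-->[0,0]
  e1=[0,1,0] h-->[1,2,2] k-->[1,0]
  e2=[0,0,1] h-->[1,2,0] k-->[2,2]
  result₂ = (0 1 2; 0 0 2)
Equal? distinct morphisms ✗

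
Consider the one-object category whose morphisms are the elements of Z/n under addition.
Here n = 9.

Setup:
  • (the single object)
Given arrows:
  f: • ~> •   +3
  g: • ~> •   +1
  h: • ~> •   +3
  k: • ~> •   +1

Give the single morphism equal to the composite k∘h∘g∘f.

  0 +3≡3 +1≡4 +3≡7 +1≡8  (mod 9)
⟦path⟧: +8

Answer: +8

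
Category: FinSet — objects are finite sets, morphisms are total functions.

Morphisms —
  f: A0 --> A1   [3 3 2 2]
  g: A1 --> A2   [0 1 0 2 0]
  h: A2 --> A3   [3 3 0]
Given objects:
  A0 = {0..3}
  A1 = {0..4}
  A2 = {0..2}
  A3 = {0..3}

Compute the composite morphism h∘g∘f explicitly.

  0 f-->3 g-->2 h-->0
  1 f-->3 g-->2 h-->0
  2 f-->2 g-->0 h-->3
  3 f-->2 g-->0 h-->3
composite: [0 0 3 3]

Answer: [0 0 3 3]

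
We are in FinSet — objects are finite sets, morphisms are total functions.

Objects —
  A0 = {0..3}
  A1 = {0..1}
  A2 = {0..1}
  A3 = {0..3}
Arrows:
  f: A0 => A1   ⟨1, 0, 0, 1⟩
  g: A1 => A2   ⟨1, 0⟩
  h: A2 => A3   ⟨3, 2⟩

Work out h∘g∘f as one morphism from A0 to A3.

Answer: ⟨3, 2, 2, 3⟩

Trace:
  0 f=>1 g=>0 h=>3
  1 f=>0 g=>1 h=>2
  2 f=>0 g=>1 h=>2
  3 f=>1 g=>0 h=>3
composite: ⟨3, 2, 2, 3⟩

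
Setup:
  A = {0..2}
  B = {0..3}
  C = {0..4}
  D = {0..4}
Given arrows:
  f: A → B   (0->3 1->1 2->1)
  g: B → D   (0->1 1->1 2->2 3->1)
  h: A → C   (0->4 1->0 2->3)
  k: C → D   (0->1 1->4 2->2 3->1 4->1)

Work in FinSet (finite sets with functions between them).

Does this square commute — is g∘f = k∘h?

Path 1 = f;g:
  0 f→3 g→1
  1 f→1 g→1
  2 f→1 g→1
  result₁ = (0->1 1->1 2->1)
Path 2 = h;k:
  0 h→4 k→1
  1 h→0 k→1
  2 h→3 k→1
  result₂ = (0->1 1->1 2->1)
Equal? YES — commutes

Answer: COMMUTES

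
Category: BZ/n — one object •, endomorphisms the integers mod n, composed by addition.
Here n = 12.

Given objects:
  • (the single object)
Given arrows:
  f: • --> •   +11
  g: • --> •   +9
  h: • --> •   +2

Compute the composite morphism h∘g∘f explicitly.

Answer: +10

Derivation:
  0 +11≡11 +9≡8 +2≡10  (mod 12)
result: +10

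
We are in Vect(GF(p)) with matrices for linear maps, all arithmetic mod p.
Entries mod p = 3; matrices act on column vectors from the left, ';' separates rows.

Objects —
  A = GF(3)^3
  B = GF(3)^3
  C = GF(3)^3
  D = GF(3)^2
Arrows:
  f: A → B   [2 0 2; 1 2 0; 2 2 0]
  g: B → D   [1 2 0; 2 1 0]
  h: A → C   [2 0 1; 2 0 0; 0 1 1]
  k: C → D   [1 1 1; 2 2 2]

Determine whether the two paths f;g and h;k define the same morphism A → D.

1) trace f;g:
  e0=[1,0,0] f→[2,1,2] g→[1,2]
  e1=[0,1,0] f→[0,2,2] g→[1,2]
  e2=[0,0,1] f→[2,0,0] g→[2,1]
  ⟦path⟧₁ = [1 1 2; 2 2 1]
2) trace h;k:
  e0=[1,0,0] h→[2,2,0] k→[1,2]
  e1=[0,1,0] h→[0,0,1] k→[1,2]
  e2=[0,0,1] h→[1,0,1] k→[2,1]
  ⟦path⟧₂ = [1 1 2; 2 2 1]
Equal? same morphism ✓

Answer: COMMUTES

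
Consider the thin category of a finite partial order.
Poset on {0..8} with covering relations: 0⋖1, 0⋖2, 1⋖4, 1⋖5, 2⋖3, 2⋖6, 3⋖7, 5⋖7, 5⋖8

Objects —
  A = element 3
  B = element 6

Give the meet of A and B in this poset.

Answer: A∧B = 2

Work:
Lower bounds of A=3 and B=6: {0,2}
  0 <= 2
  2 <= 2
glb = 2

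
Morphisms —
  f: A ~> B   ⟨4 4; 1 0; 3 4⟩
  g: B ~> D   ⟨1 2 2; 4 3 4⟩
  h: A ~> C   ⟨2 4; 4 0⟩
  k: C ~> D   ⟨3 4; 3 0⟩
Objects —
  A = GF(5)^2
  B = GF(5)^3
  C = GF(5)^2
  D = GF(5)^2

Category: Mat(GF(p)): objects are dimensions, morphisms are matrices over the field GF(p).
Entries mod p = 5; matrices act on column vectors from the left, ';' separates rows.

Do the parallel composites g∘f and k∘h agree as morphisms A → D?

Path 1 = f;g:
  e0=[1,0] f~>[4,1,3] g~>[2,1]
  e1=[0,1] f~>[4,0,4] g~>[2,2]
  result₁ = ⟨2 2; 1 2⟩
Path 2 = h;k:
  e0=[1,0] h~>[2,4] k~>[2,1]
  e1=[0,1] h~>[4,0] k~>[2,2]
  result₂ = ⟨2 2; 1 2⟩
Equal? equal; square commutes

Answer: COMMUTES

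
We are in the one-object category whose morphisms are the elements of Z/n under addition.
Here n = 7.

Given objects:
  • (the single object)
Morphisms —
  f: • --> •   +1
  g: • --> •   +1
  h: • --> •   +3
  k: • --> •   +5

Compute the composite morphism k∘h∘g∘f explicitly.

  0 +1≡1 +1≡2 +3≡5 +5≡3  (mod 7)
composite: +3

Answer: +3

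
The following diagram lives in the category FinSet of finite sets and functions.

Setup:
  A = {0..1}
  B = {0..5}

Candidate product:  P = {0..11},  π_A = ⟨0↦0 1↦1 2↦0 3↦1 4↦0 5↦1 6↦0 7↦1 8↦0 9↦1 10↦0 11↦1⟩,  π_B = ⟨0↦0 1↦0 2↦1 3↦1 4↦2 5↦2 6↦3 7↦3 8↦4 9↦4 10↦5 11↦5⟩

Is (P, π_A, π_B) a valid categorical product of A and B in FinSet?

Answer: VALID PRODUCT

Trace:
|A|·|B| = 2·6 = 12;  |P| = 12
Check the pairing map k ↦ (π_A(k), π_B(k)):
  0 ↦ (0,0)
  1 ↦ (1,0)
  2 ↦ (0,1)
  3 ↦ (1,1)
  4 ↦ (0,2)
  5 ↦ (1,2)
  6 ↦ (0,3)
  7 ↦ (1,3)
  8 ↦ (0,4)
  9 ↦ (1,4)
  10 ↦ (0,5)
  11 ↦ (1,5)
distinct pairs in image: 12 / 12 needed
  → bijection onto A×B; projections well-typed.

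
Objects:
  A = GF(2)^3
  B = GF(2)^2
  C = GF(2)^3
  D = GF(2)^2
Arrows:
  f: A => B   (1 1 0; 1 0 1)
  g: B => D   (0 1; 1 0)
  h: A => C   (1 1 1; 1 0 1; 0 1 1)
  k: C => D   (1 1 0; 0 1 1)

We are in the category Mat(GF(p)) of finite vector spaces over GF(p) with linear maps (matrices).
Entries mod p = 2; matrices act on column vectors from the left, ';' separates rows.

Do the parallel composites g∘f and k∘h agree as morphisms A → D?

Along f;g (path 1):
  e0=[1,0,0] f=>[1,1] g=>[1,1]
  e1=[0,1,0] f=>[1,0] g=>[0,1]
  e2=[0,0,1] f=>[0,1] g=>[1,0]
  composite₁ = (1 0 1; 1 1 0)
Along h;k (path 2):
  e0=[1,0,0] h=>[1,1,0] k=>[0,1]
  e1=[0,1,0] h=>[1,0,1] k=>[1,1]
  e2=[0,0,1] h=>[1,1,1] k=>[0,0]
  composite₂ = (0 1 0; 1 1 0)
Equal? NO — does not commute

Answer: DOES NOT COMMUTE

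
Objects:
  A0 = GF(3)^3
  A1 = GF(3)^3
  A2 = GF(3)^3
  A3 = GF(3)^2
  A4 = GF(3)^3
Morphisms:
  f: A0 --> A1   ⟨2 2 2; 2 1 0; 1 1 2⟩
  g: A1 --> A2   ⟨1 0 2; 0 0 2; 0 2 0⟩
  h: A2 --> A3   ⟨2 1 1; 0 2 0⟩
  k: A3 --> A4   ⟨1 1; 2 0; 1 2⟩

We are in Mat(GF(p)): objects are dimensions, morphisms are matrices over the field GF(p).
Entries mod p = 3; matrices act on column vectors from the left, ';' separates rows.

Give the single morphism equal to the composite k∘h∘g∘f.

  e0=[1,0,0] f-->[2,2,1] g-->[1,2,1] h-->[2,1] k-->[0,1,1]
  e1=[0,1,0] f-->[2,1,1] g-->[1,2,2] h-->[0,1] k-->[1,0,2]
  e2=[0,0,1] f-->[2,0,2] g-->[0,1,0] h-->[1,2] k-->[0,2,2]
composite: ⟨0 1 0; 1 0 2; 1 2 2⟩

Answer: ⟨0 1 0; 1 0 2; 1 2 2⟩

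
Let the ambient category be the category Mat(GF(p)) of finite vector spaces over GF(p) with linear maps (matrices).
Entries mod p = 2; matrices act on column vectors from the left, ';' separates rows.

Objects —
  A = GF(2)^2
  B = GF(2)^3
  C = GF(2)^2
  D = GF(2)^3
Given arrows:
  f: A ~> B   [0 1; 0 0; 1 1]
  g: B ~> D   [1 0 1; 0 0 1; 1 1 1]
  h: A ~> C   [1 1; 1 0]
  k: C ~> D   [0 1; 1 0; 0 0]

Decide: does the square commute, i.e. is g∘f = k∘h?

Answer: DOES NOT COMMUTE

Work:
1) trace f;g:
  e0=⟨1,0⟩ f~>⟨0,0,1⟩ g~>⟨1,1,1⟩
  e1=⟨0,1⟩ f~>⟨1,0,1⟩ g~>⟨0,1,0⟩
  composite₁ = [1 0; 1 1; 1 0]
2) trace h;k:
  e0=⟨1,0⟩ h~>⟨1,1⟩ k~>⟨1,1,0⟩
  e1=⟨0,1⟩ h~>⟨1,0⟩ k~>⟨0,1,0⟩
  composite₂ = [1 0; 1 1; 0 0]
Equal? differ; not commutative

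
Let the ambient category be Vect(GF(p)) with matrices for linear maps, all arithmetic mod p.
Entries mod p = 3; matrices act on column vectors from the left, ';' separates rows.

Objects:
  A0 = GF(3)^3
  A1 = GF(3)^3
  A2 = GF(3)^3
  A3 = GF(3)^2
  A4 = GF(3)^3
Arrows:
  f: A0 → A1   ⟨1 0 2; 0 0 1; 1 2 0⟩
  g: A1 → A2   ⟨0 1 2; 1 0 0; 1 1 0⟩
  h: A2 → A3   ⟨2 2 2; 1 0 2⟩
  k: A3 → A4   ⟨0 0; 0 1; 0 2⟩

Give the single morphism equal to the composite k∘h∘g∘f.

Answer: ⟨0 0 0; 1 1 1; 2 2 2⟩

Derivation:
  e0=(1,0,0) f→(1,0,1) g→(2,1,1) h→(2,1) k→(0,1,2)
  e1=(0,1,0) f→(0,0,2) g→(1,0,0) h→(2,1) k→(0,1,2)
  e2=(0,0,1) f→(2,1,0) g→(1,2,0) h→(0,1) k→(0,1,2)
composite: ⟨0 0 0; 1 1 1; 2 2 2⟩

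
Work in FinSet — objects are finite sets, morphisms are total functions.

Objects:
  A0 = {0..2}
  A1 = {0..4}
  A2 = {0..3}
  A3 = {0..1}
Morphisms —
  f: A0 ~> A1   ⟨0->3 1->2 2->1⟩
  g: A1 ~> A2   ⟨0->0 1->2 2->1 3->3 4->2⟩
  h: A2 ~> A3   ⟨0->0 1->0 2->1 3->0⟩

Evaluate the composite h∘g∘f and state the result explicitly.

Answer: ⟨0->0 1->0 2->1⟩

Work:
  0 f~>3 g~>3 h~>0
  1 f~>2 g~>1 h~>0
  2 f~>1 g~>2 h~>1
composite: ⟨0->0 1->0 2->1⟩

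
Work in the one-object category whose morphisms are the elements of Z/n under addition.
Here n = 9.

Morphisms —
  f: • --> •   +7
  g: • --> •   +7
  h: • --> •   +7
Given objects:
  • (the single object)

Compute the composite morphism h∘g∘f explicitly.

  0 +7≡7 +7≡5 +7≡3  (mod 9)
composite: +3

Answer: +3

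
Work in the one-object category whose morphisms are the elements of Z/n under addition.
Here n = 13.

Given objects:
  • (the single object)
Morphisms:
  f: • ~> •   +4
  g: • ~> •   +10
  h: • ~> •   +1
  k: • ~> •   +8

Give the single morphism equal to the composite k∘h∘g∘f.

  0 +4≡4 +10≡1 +1≡2 +8≡10  (mod 13)
composite: +10

Answer: +10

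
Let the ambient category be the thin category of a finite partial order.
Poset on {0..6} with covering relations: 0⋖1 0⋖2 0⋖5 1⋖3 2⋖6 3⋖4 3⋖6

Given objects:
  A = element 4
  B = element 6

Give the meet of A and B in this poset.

Lower bounds of A=4 and B=6: {0,1,3}
  0 <= 3
  1 <= 3
  3 <= 3
glb = 3

Answer: A∧B = 3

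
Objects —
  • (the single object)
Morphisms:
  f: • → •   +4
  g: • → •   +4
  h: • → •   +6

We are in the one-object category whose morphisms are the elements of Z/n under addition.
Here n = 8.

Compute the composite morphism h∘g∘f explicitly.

Answer: +6

Derivation:
  0 +4≡4 +4≡0 +6≡6  (mod 8)
result: +6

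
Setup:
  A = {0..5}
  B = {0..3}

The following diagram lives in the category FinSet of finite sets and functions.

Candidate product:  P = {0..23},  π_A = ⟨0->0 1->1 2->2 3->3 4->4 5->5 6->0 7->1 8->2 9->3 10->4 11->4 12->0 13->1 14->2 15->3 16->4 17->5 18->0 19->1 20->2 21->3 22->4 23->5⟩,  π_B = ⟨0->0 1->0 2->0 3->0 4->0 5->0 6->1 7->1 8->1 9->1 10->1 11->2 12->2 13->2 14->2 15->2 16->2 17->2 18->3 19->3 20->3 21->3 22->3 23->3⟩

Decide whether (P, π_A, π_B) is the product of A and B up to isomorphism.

|A|·|B| = 6·4 = 24;  |P| = 24
Check the pairing map k ↦ (π_A(k), π_B(k)):
  0 -> (0,0)
  1 -> (1,0)
  2 -> (2,0)
  3 -> (3,0)
  4 -> (4,0)
  5 -> (5,0)
  6 -> (0,1)
  7 -> (1,1)
  8 -> (2,1)
  9 -> (3,1)
  10 -> (4,1)
  11 -> (4,2)
  12 -> (0,2)
  13 -> (1,2)
  14 -> (2,2)
  15 -> (3,2)
  16 -> (4,2)  ✗ repeats pair of k=11
  17 -> (5,2)
  18 -> (0,3)
  19 -> (1,3)
  20 -> (2,3)
  21 -> (3,3)
  22 -> (4,3)
  23 -> (5,3)
distinct pairs in image: 23 / 24 needed
  → (4,2) hit at k=11 and k=16

Answer: NOT A VALID PRODUCT — duplicate pair at indices 16,11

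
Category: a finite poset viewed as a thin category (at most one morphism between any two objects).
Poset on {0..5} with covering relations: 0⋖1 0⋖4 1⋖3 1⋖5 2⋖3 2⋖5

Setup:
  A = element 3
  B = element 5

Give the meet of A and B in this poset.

Lower bounds of A=3 and B=5: {0,1,2}
  maximal lower bounds 1 and 2 are incomparable: neither 1≤2 nor 2≤1
→ no greatest lower bound exists

Answer: NO MEET EXISTS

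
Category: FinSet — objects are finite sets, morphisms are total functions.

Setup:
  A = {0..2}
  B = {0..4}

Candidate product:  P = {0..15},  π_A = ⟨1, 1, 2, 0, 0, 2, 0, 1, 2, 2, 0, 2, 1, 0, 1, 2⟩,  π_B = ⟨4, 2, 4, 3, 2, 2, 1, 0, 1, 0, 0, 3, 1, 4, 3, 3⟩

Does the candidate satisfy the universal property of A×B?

Answer: NOT A VALID PRODUCT — |P|=16 ≠ |A|·|B|=15

Trace:
|A|·|B| = 3·5 = 15;  |P| = 16
  → cardinalities differ; no bijection possible.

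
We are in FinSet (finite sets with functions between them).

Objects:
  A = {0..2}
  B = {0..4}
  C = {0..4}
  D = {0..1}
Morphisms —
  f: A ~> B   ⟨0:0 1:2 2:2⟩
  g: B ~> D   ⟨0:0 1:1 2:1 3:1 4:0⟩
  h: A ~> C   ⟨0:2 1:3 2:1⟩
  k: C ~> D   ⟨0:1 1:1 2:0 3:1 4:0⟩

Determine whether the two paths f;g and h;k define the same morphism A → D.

Along f;g (path 1):
  0 f~>0 g~>0
  1 f~>2 g~>1
  2 f~>2 g~>1
  result₁ = ⟨0:0 1:1 2:1⟩
Along h;k (path 2):
  0 h~>2 k~>0
  1 h~>3 k~>1
  2 h~>1 k~>1
  result₂ = ⟨0:0 1:1 2:1⟩
Equal? same morphism ✓

Answer: COMMUTES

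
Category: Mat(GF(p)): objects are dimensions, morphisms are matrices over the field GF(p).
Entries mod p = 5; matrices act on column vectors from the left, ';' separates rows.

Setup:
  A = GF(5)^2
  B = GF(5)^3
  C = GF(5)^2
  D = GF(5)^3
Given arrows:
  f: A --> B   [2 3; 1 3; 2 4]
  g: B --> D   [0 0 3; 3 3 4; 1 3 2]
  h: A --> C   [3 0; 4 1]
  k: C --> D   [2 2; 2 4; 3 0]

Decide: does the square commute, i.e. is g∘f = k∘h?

Answer: DOES NOT COMMUTE

Derivation:
Path 1 = f;g:
  e0=(1,0) f-->(2,1,2) g-->(1,2,4)
  e1=(0,1) f-->(3,3,4) g-->(2,4,0)
  composite₁ = [1 2; 2 4; 4 0]
Path 2 = h;k:
  e0=(1,0) h-->(3,4) k-->(4,2,4)
  e1=(0,1) h-->(0,1) k-->(2,4,0)
  composite₂ = [4 2; 2 4; 4 0]
Equal? differ; not commutative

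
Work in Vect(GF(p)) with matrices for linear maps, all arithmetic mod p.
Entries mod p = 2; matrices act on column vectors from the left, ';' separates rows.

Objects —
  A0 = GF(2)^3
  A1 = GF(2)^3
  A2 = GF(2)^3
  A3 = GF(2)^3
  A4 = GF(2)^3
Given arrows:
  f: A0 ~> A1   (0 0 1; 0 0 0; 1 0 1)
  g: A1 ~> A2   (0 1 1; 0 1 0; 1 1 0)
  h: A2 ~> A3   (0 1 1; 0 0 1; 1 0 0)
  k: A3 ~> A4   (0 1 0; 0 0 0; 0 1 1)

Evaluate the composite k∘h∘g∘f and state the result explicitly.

  e0=⟨1,0,0⟩ f~>⟨0,0,1⟩ g~>⟨1,0,0⟩ h~>⟨0,0,1⟩ k~>⟨0,0,1⟩
  e1=⟨0,1,0⟩ f~>⟨0,0,0⟩ g~>⟨0,0,0⟩ h~>⟨0,0,0⟩ k~>⟨0,0,0⟩
  e2=⟨0,0,1⟩ f~>⟨1,0,1⟩ g~>⟨1,0,1⟩ h~>⟨1,1,1⟩ k~>⟨1,0,0⟩
composite: (0 0 1; 0 0 0; 1 0 0)

Answer: (0 0 1; 0 0 0; 1 0 0)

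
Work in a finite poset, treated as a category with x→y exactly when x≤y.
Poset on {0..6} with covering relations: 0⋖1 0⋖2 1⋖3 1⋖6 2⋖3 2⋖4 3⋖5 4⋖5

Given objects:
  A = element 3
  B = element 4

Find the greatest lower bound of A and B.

Common predecessors of 3,4: {0,2}
  0 ≤ 2
  2 ≤ 2
glb = 2

Answer: A∧B = 2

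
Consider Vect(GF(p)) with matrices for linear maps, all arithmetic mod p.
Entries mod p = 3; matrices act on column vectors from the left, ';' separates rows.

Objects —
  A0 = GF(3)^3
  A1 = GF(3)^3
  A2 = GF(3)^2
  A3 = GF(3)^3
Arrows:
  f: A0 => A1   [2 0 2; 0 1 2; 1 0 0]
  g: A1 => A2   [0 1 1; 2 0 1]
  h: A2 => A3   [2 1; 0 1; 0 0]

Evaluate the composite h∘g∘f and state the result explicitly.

Answer: [1 2 2; 2 0 1; 0 0 0]

Work:
  e0=⟨1,0,0⟩ f=>⟨2,0,1⟩ g=>⟨1,2⟩ h=>⟨1,2,0⟩
  e1=⟨0,1,0⟩ f=>⟨0,1,0⟩ g=>⟨1,0⟩ h=>⟨2,0,0⟩
  e2=⟨0,0,1⟩ f=>⟨2,2,0⟩ g=>⟨2,1⟩ h=>⟨2,1,0⟩
result: [1 2 2; 2 0 1; 0 0 0]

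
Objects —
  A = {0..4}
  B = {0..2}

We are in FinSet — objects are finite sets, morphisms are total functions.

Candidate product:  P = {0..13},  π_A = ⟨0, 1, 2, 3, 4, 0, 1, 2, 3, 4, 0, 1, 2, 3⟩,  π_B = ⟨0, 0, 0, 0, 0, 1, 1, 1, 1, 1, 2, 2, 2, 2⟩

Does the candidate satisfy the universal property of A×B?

|A|·|B| = 5·3 = 15;  |P| = 14
  → cardinalities differ; no bijection possible.

Answer: NOT A VALID PRODUCT — |P|=14 ≠ |A|·|B|=15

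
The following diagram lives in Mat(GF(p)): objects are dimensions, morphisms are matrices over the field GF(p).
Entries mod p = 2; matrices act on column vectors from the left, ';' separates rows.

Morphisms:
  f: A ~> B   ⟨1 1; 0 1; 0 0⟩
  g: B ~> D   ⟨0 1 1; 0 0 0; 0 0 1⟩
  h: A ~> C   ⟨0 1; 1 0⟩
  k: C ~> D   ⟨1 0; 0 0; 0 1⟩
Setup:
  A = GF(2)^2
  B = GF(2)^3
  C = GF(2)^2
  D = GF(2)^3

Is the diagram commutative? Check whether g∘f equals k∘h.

Along f;g (path 1):
  e0=[1,0] f~>[1,0,0] g~>[0,0,0]
  e1=[0,1] f~>[1,1,0] g~>[1,0,0]
  ⟦path⟧₁ = ⟨0 1; 0 0; 0 0⟩
Along h;k (path 2):
  e0=[1,0] h~>[0,1] k~>[0,0,1]
  e1=[0,1] h~>[1,0] k~>[1,0,0]
  ⟦path⟧₂ = ⟨0 1; 0 0; 1 0⟩
Equal? NO — does not commute

Answer: DOES NOT COMMUTE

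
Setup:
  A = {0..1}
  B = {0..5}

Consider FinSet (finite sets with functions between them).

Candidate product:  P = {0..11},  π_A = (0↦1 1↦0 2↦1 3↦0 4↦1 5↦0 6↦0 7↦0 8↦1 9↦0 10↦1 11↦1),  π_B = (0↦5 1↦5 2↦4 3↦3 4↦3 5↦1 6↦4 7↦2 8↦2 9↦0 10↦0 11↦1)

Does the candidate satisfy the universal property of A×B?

Answer: VALID PRODUCT

Work:
|A|·|B| = 2·6 = 12;  |P| = 12
Check the pairing map k ↦ (π_A(k), π_B(k)):
  0 ↦ (1,5)
  1 ↦ (0,5)
  2 ↦ (1,4)
  3 ↦ (0,3)
  4 ↦ (1,3)
  5 ↦ (0,1)
  6 ↦ (0,4)
  7 ↦ (0,2)
  8 ↦ (1,2)
  9 ↦ (0,0)
  10 ↦ (1,0)
  11 ↦ (1,1)
distinct pairs in image: 12 / 12 needed
  → bijection onto A×B; projections well-typed.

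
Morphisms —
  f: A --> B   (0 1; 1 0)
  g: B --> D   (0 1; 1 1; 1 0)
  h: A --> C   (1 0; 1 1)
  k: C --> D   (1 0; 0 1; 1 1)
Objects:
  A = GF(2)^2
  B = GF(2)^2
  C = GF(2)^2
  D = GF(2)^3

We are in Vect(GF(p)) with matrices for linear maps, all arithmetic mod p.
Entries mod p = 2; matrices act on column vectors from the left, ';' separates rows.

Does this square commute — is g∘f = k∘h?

Along f;g (path 1):
  e0=⟨1,0⟩ f-->⟨0,1⟩ g-->⟨1,1,0⟩
  e1=⟨0,1⟩ f-->⟨1,0⟩ g-->⟨0,1,1⟩
  result₁ = (1 0; 1 1; 0 1)
Along h;k (path 2):
  e0=⟨1,0⟩ h-->⟨1,1⟩ k-->⟨1,1,0⟩
  e1=⟨0,1⟩ h-->⟨0,1⟩ k-->⟨0,1,1⟩
  result₂ = (1 0; 1 1; 0 1)
Equal? same morphism ✓

Answer: COMMUTES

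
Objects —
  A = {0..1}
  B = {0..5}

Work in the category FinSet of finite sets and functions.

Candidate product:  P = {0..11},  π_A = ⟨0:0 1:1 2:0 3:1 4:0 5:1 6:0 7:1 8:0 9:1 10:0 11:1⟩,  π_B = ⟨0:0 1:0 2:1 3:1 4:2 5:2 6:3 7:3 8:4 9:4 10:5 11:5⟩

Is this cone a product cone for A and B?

|A|·|B| = 2·6 = 12;  |P| = 12
Check the pairing map k ↦ (π_A(k), π_B(k)):
  0 : (0,0)
  1 : (1,0)
  2 : (0,1)
  3 : (1,1)
  4 : (0,2)
  5 : (1,2)
  6 : (0,3)
  7 : (1,3)
  8 : (0,4)
  9 : (1,4)
  10 : (0,5)
  11 : (1,5)
distinct pairs in image: 12 / 12 needed
  → bijection onto A×B; projections well-typed.

Answer: VALID PRODUCT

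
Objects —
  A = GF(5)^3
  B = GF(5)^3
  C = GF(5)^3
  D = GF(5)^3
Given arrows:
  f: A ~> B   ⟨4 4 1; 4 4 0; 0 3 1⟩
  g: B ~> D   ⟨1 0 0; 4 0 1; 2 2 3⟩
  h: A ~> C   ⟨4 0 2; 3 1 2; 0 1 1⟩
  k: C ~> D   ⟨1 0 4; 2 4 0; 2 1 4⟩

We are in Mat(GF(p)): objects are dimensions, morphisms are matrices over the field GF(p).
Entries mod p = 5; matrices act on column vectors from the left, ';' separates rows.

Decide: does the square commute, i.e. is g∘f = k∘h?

Answer: DOES NOT COMMUTE

Derivation:
1) trace f;g:
  e0=(1,0,0) f~>(4,4,0) g~>(4,1,1)
  e1=(0,1,0) f~>(4,4,3) g~>(4,4,0)
  e2=(0,0,1) f~>(1,0,1) g~>(1,0,0)
  composite₁ = ⟨4 4 1; 1 4 0; 1 0 0⟩
2) trace h;k:
  e0=(1,0,0) h~>(4,3,0) k~>(4,0,1)
  e1=(0,1,0) h~>(0,1,1) k~>(4,4,0)
  e2=(0,0,1) h~>(2,2,1) k~>(1,2,0)
  composite₂ = ⟨4 4 1; 0 4 2; 1 0 0⟩
Equal? NO — does not commute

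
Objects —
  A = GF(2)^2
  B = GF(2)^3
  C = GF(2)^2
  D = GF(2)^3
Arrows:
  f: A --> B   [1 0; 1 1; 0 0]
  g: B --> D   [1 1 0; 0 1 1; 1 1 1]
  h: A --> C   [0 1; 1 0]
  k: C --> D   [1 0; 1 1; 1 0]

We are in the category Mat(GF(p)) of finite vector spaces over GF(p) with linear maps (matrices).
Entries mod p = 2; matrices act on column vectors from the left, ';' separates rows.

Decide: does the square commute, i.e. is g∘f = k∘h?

1) trace f;g:
  e0=⟨1,0⟩ f-->⟨1,1,0⟩ g-->⟨0,1,0⟩
  e1=⟨0,1⟩ f-->⟨0,1,0⟩ g-->⟨1,1,1⟩
  result₁ = [0 1; 1 1; 0 1]
2) trace h;k:
  e0=⟨1,0⟩ h-->⟨0,1⟩ k-->⟨0,1,0⟩
  e1=⟨0,1⟩ h-->⟨1,0⟩ k-->⟨1,1,1⟩
  result₂ = [0 1; 1 1; 0 1]
Equal? equal; square commutes

Answer: COMMUTES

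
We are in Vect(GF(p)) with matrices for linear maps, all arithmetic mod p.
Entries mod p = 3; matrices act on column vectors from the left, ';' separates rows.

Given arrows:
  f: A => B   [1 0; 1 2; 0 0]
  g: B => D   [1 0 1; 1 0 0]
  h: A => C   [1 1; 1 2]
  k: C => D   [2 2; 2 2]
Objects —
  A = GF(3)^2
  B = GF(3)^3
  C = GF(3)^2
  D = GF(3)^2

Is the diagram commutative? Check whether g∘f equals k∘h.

Answer: COMMUTES

Work:
Along f;g (path 1):
  e0=[1,0] f=>[1,1,0] g=>[1,1]
  e1=[0,1] f=>[0,2,0] g=>[0,0]
  result₁ = [1 0; 1 0]
Along h;k (path 2):
  e0=[1,0] h=>[1,1] k=>[1,1]
  e1=[0,1] h=>[1,2] k=>[0,0]
  result₂ = [1 0; 1 0]
Equal? YES — commutes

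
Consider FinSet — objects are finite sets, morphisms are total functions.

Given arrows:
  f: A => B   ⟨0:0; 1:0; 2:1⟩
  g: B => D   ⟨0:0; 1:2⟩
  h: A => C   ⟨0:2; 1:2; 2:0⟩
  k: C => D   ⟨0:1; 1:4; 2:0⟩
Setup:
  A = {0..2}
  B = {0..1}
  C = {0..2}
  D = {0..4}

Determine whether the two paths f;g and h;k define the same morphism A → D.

Answer: DOES NOT COMMUTE

Work:
Along f;g (path 1):
  0 f=>0 g=>0
  1 f=>0 g=>0
  2 f=>1 g=>2
  composite₁ = ⟨0:0; 1:0; 2:2⟩
Along h;k (path 2):
  0 h=>2 k=>0
  1 h=>2 k=>0
  2 h=>0 k=>1
  composite₂ = ⟨0:0; 1:0; 2:1⟩
Equal? distinct morphisms ✗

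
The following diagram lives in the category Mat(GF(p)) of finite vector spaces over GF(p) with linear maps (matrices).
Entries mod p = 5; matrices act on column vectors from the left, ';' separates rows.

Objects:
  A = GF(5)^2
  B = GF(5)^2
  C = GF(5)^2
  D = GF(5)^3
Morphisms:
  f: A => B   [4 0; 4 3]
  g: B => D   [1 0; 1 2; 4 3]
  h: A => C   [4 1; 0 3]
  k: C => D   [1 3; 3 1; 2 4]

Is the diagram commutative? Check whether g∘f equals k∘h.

1) trace f;g:
  e0=⟨1,0⟩ f=>⟨4,4⟩ g=>⟨4,2,3⟩
  e1=⟨0,1⟩ f=>⟨0,3⟩ g=>⟨0,1,4⟩
  result₁ = [4 0; 2 1; 3 4]
2) trace h;k:
  e0=⟨1,0⟩ h=>⟨4,0⟩ k=>⟨4,2,3⟩
  e1=⟨0,1⟩ h=>⟨1,3⟩ k=>⟨0,1,4⟩
  result₂ = [4 0; 2 1; 3 4]
Equal? YES — commutes

Answer: COMMUTES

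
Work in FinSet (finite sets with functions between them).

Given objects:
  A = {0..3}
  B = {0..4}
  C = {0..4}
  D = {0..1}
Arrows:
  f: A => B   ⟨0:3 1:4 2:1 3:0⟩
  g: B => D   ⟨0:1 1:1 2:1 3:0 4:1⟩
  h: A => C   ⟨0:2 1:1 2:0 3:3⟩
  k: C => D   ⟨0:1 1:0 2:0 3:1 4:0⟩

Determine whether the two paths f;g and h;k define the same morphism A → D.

Along f;g (path 1):
  0 f=>3 g=>0
  1 f=>4 g=>1
  2 f=>1 g=>1
  3 f=>0 g=>1
  result₁ = ⟨0:0 1:1 2:1 3:1⟩
Along h;k (path 2):
  0 h=>2 k=>0
  1 h=>1 k=>0
  2 h=>0 k=>1
  3 h=>3 k=>1
  result₂ = ⟨0:0 1:0 2:1 3:1⟩
Equal? differ; not commutative

Answer: DOES NOT COMMUTE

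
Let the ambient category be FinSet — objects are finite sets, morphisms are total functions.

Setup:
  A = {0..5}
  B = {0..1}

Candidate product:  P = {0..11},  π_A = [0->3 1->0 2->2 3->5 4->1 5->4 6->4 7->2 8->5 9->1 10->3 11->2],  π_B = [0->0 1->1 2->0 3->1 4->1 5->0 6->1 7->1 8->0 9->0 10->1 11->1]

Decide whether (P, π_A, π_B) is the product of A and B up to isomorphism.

|A|·|B| = 6·2 = 12;  |P| = 12
Check the pairing map k ↦ (π_A(k), π_B(k)):
  0 -> (3,0)
  1 -> (0,1)
  2 -> (2,0)
  3 -> (5,1)
  4 -> (1,1)
  5 -> (4,0)
  6 -> (4,1)
  7 -> (2,1)
  8 -> (5,0)
  9 -> (1,0)
  10 -> (3,1)
  11 -> (2,1)  ✗ repeats pair of k=7
distinct pairs in image: 11 / 12 needed
  → (2,1) hit at k=7 and k=11

Answer: NOT A VALID PRODUCT — duplicate pair at indices 11,7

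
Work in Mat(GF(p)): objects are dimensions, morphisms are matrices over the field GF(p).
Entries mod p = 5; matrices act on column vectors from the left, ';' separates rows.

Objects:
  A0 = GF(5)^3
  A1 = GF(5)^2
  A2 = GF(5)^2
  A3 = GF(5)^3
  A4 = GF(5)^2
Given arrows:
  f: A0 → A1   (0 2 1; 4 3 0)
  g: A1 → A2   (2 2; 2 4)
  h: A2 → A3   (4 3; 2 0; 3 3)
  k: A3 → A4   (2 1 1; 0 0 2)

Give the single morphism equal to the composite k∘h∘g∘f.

  e0=(1,0,0) f→(0,4) g→(3,1) h→(0,1,2) k→(3,4)
  e1=(0,1,0) f→(2,3) g→(0,1) h→(3,0,3) k→(4,1)
  e2=(0,0,1) f→(1,0) g→(2,2) h→(4,4,2) k→(4,4)
composite: (3 4 4; 4 1 4)

Answer: (3 4 4; 4 1 4)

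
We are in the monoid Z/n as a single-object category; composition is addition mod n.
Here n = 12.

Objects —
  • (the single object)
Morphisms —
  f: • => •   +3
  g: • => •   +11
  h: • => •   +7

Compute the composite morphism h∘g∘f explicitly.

Answer: +9

Derivation:
  0 +3≡3 +11≡2 +7≡9  (mod 12)
composite: +9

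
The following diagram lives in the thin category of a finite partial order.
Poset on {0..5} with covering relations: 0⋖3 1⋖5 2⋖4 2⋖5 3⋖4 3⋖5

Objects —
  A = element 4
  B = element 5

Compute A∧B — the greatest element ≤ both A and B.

Common predecessors of 4,5: {0,2,3}
  maximal lower bounds 2 and 3 are incomparable: neither 2⊑3 nor 3⊑2
→ no greatest lower bound exists

Answer: NO MEET EXISTS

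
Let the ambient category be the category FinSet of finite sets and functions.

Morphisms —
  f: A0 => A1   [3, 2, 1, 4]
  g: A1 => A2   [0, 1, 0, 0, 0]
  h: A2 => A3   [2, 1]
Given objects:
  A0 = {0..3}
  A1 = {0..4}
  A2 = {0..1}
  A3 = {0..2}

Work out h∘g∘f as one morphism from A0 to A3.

Answer: [2, 2, 1, 2]

Derivation:
  0 f=>3 g=>0 h=>2
  1 f=>2 g=>0 h=>2
  2 f=>1 g=>1 h=>1
  3 f=>4 g=>0 h=>2
⟦path⟧: [2, 2, 1, 2]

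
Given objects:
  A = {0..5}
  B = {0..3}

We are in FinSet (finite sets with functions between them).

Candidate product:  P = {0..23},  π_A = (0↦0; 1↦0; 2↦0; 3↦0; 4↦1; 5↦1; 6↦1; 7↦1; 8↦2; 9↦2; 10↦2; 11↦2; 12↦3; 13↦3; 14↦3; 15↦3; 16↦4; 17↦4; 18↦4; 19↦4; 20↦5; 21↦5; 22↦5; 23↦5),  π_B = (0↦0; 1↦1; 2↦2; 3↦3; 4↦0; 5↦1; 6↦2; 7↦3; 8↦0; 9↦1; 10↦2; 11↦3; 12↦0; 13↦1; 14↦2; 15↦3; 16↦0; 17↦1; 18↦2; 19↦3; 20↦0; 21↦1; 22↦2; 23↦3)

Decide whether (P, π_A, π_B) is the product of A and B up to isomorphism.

|A|·|B| = 6·4 = 24;  |P| = 24
Check the pairing map k ↦ (π_A(k), π_B(k)):
  0 ↦ (0,0)
  1 ↦ (0,1)
  2 ↦ (0,2)
  3 ↦ (0,3)
  4 ↦ (1,0)
  5 ↦ (1,1)
  6 ↦ (1,2)
  7 ↦ (1,3)
  8 ↦ (2,0)
  9 ↦ (2,1)
  10 ↦ (2,2)
  11 ↦ (2,3)
  12 ↦ (3,0)
  13 ↦ (3,1)
  14 ↦ (3,2)
  15 ↦ (3,3)
  16 ↦ (4,0)
  17 ↦ (4,1)
  18 ↦ (4,2)
  19 ↦ (4,3)
  20 ↦ (5,0)
  21 ↦ (5,1)
  22 ↦ (5,2)
  23 ↦ (5,3)
distinct pairs in image: 24 / 24 needed
  → bijection onto A×B; projections well-typed.

Answer: VALID PRODUCT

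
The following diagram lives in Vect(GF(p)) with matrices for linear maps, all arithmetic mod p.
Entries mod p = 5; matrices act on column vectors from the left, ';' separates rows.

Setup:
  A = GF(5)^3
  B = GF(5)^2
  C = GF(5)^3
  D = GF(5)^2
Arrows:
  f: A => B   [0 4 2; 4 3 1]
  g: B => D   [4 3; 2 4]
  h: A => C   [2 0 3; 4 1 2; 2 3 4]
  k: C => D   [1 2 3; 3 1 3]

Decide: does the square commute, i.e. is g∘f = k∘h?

Path 1 = f;g:
  e0=[1,0,0] f=>[0,4] g=>[2,1]
  e1=[0,1,0] f=>[4,3] g=>[0,0]
  e2=[0,0,1] f=>[2,1] g=>[1,3]
  ⟦path⟧₁ = [2 0 1; 1 0 3]
Path 2 = h;k:
  e0=[1,0,0] h=>[2,4,2] k=>[1,1]
  e1=[0,1,0] h=>[0,1,3] k=>[1,0]
  e2=[0,0,1] h=>[3,2,4] k=>[4,3]
  ⟦path⟧₂ = [1 1 4; 1 0 3]
Equal? NO — does not commute

Answer: DOES NOT COMMUTE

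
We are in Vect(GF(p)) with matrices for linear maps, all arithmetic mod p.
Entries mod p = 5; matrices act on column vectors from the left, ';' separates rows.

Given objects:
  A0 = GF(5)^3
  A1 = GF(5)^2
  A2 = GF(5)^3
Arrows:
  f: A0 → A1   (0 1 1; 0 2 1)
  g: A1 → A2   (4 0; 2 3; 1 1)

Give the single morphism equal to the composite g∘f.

  e0=(1,0,0) f→(0,0) g→(0,0,0)
  e1=(0,1,0) f→(1,2) g→(4,3,3)
  e2=(0,0,1) f→(1,1) g→(4,0,2)
result: (0 4 4; 0 3 0; 0 3 2)

Answer: (0 4 4; 0 3 0; 0 3 2)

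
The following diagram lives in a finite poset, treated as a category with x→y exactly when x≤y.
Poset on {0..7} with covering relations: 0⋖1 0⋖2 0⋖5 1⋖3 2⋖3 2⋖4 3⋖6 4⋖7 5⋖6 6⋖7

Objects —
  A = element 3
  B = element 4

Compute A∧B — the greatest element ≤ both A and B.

Common predecessors of 3,4: {0,2}
  0 <= 2
  2 <= 2
glb = 2

Answer: A∧B = 2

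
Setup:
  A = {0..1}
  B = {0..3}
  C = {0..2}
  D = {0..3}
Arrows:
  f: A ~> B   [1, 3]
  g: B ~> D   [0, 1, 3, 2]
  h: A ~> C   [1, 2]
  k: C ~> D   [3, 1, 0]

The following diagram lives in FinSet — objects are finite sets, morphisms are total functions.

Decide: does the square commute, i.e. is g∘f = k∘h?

Path 1 = f;g:
  0 f~>1 g~>1
  1 f~>3 g~>2
  ⟦path⟧₁ = [1, 2]
Path 2 = h;k:
  0 h~>1 k~>1
  1 h~>2 k~>0
  ⟦path⟧₂ = [1, 0]
Equal? NO — does not commute

Answer: DOES NOT COMMUTE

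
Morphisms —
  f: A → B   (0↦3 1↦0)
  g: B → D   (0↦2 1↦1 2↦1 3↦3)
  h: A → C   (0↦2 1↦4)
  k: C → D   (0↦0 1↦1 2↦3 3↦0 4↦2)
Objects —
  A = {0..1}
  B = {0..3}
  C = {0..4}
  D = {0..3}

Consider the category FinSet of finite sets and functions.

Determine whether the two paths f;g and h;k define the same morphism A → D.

Answer: COMMUTES

Trace:
Path 1 = f;g:
  0 f→3 g→3
  1 f→0 g→2
  composite₁ = (0↦3 1↦2)
Path 2 = h;k:
  0 h→2 k→3
  1 h→4 k→2
  composite₂ = (0↦3 1↦2)
Equal? equal; square commutes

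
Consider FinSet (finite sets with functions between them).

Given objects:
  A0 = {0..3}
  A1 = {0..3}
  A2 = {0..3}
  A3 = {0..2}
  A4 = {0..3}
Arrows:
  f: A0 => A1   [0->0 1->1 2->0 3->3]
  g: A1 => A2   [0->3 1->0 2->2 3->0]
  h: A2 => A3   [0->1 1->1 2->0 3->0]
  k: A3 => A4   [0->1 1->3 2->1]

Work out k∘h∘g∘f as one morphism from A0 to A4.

Answer: [0->1 1->3 2->1 3->3]

Work:
  0 f=>0 g=>3 h=>0 k=>1
  1 f=>1 g=>0 h=>1 k=>3
  2 f=>0 g=>3 h=>0 k=>1
  3 f=>3 g=>0 h=>1 k=>3
composite: [0->1 1->3 2->1 3->3]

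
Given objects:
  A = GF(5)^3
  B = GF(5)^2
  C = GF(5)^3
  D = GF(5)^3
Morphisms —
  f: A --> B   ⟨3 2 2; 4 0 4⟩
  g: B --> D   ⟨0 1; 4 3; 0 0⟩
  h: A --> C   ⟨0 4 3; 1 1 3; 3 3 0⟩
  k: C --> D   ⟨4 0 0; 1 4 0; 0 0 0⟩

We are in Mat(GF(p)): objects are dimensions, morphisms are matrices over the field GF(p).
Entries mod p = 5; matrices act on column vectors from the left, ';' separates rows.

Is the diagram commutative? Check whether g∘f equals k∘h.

Path 1 = f;g:
  e0=[1,0,0] f-->[3,4] g-->[4,4,0]
  e1=[0,1,0] f-->[2,0] g-->[0,3,0]
  e2=[0,0,1] f-->[2,4] g-->[4,0,0]
  result₁ = ⟨4 0 4; 4 3 0; 0 0 0⟩
Path 2 = h;k:
  e0=[1,0,0] h-->[0,1,3] k-->[0,4,0]
  e1=[0,1,0] h-->[4,1,3] k-->[1,3,0]
  e2=[0,0,1] h-->[3,3,0] k-->[2,0,0]
  result₂ = ⟨0 1 2; 4 3 0; 0 0 0⟩
Equal? distinct morphisms ✗

Answer: DOES NOT COMMUTE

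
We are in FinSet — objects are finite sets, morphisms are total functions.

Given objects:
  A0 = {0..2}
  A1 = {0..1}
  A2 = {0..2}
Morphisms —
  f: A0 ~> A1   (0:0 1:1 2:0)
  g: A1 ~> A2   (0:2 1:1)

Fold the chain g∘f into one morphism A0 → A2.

Answer: (0:2 1:1 2:2)

Work:
  0 f~>0 g~>2
  1 f~>1 g~>1
  2 f~>0 g~>2
⟦path⟧: (0:2 1:1 2:2)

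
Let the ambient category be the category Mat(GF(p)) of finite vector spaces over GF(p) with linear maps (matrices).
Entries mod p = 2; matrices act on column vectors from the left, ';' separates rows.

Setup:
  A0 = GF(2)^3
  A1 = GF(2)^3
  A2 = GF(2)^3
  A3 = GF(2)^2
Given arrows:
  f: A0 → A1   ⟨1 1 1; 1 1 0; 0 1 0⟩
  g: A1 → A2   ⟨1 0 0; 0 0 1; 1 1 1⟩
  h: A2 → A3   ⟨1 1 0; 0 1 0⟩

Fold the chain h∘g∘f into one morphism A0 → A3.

  e0=⟨1,0,0⟩ f→⟨1,1,0⟩ g→⟨1,0,0⟩ h→⟨1,0⟩
  e1=⟨0,1,0⟩ f→⟨1,1,1⟩ g→⟨1,1,1⟩ h→⟨0,1⟩
  e2=⟨0,0,1⟩ f→⟨1,0,0⟩ g→⟨1,0,1⟩ h→⟨1,0⟩
⟦path⟧: ⟨1 0 1; 0 1 0⟩

Answer: ⟨1 0 1; 0 1 0⟩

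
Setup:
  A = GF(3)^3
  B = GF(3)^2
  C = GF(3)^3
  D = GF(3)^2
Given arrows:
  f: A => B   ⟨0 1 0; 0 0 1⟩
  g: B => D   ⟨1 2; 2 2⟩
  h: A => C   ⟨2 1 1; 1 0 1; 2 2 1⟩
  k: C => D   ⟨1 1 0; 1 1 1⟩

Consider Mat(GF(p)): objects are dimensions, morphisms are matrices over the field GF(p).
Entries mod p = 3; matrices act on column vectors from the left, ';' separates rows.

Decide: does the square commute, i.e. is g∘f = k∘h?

1) trace f;g:
  e0=[1,0,0] f=>[0,0] g=>[0,0]
  e1=[0,1,0] f=>[1,0] g=>[1,2]
  e2=[0,0,1] f=>[0,1] g=>[2,2]
  composite₁ = ⟨0 1 2; 0 2 2⟩
2) trace h;k:
  e0=[1,0,0] h=>[2,1,2] k=>[0,2]
  e1=[0,1,0] h=>[1,0,2] k=>[1,0]
  e2=[0,0,1] h=>[1,1,1] k=>[2,0]
  composite₂ = ⟨0 1 2; 2 0 0⟩
Equal? NO — does not commute

Answer: DOES NOT COMMUTE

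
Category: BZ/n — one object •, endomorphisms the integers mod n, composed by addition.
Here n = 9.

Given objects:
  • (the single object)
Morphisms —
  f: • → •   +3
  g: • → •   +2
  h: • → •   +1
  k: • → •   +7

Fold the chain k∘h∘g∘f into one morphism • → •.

Answer: +4

Derivation:
  0 +3≡3 +2≡5 +1≡6 +7≡4  (mod 9)
⟦path⟧: +4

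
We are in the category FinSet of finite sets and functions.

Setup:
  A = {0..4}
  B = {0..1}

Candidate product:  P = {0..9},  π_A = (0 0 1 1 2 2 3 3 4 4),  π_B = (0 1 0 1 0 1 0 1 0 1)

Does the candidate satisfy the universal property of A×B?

|A|·|B| = 5·2 = 10;  |P| = 10
Check the pairing map k ↦ (π_A(k), π_B(k)):
  0 : (0,0)
  1 : (0,1)
  2 : (1,0)
  3 : (1,1)
  4 : (2,0)
  5 : (2,1)
  6 : (3,0)
  7 : (3,1)
  8 : (4,0)
  9 : (4,1)
distinct pairs in image: 10 / 10 needed
  → bijection onto A×B; projections well-typed.

Answer: VALID PRODUCT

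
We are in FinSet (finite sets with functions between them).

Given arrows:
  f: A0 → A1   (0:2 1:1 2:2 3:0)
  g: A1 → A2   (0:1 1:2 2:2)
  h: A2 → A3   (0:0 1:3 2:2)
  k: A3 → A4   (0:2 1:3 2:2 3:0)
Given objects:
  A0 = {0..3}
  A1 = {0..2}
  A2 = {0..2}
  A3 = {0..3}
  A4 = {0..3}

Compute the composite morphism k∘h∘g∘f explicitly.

  0 f→2 g→2 h→2 k→2
  1 f→1 g→2 h→2 k→2
  2 f→2 g→2 h→2 k→2
  3 f→0 g→1 h→3 k→0
⟦path⟧: (0:2 1:2 2:2 3:0)

Answer: (0:2 1:2 2:2 3:0)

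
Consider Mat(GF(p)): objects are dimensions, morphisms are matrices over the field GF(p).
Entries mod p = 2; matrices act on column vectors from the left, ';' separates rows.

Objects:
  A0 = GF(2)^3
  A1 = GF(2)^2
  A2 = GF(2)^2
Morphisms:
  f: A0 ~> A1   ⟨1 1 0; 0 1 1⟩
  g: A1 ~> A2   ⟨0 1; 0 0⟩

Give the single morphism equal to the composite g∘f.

  e0=(1,0,0) f~>(1,0) g~>(0,0)
  e1=(0,1,0) f~>(1,1) g~>(1,0)
  e2=(0,0,1) f~>(0,1) g~>(1,0)
⟦path⟧: ⟨0 1 1; 0 0 0⟩

Answer: ⟨0 1 1; 0 0 0⟩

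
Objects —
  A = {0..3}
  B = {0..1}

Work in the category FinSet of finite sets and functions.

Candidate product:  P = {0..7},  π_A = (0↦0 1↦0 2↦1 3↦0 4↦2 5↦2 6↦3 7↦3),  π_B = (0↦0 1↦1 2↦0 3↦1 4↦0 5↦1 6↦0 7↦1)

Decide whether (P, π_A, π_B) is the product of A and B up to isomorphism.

|A|·|B| = 4·2 = 8;  |P| = 8
Check the pairing map k ↦ (π_A(k), π_B(k)):
  0 ↦ (0,0)
  1 ↦ (0,1)
  2 ↦ (1,0)
  3 ↦ (0,1)  ✗ repeats pair of k=1
  4 ↦ (2,0)
  5 ↦ (2,1)
  6 ↦ (3,0)
  7 ↦ (3,1)
distinct pairs in image: 7 / 8 needed
  → (0,1) hit at k=1 and k=3

Answer: NOT A VALID PRODUCT — duplicate pair at indices 1,3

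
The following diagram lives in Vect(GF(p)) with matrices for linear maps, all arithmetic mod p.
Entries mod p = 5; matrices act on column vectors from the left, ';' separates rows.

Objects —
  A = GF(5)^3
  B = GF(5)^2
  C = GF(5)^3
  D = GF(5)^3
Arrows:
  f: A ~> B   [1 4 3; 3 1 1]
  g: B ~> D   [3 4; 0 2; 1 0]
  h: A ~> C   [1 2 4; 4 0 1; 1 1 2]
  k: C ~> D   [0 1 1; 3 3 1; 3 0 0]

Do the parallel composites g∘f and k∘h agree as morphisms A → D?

Path 1 = f;g:
  e0=⟨1,0,0⟩ f~>⟨1,3⟩ g~>⟨0,1,1⟩
  e1=⟨0,1,0⟩ f~>⟨4,1⟩ g~>⟨1,2,4⟩
  e2=⟨0,0,1⟩ f~>⟨3,1⟩ g~>⟨3,2,3⟩
  ⟦path⟧₁ = [0 1 3; 1 2 2; 1 4 3]
Path 2 = h;k:
  e0=⟨1,0,0⟩ h~>⟨1,4,1⟩ k~>⟨0,1,3⟩
  e1=⟨0,1,0⟩ h~>⟨2,0,1⟩ k~>⟨1,2,1⟩
  e2=⟨0,0,1⟩ h~>⟨4,1,2⟩ k~>⟨3,2,2⟩
  ⟦path⟧₂ = [0 1 3; 1 2 2; 3 1 2]
Equal? NO — does not commute

Answer: DOES NOT COMMUTE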